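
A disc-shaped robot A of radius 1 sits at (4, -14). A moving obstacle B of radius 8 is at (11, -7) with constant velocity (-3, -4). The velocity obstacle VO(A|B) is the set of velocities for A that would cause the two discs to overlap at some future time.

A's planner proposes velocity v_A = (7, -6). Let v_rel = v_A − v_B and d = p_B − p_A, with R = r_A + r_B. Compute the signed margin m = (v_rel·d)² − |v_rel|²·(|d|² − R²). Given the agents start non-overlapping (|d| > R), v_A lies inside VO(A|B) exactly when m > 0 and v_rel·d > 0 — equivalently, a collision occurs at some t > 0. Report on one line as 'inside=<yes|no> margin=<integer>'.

d = (7, 7),  |d|² = 98;  R = 1+8 = 9,  c = 98−9² = 17
v_rel = (10, -2),  |v_rel|² = 104;  v_rel·d = (10)·(7) + (-2)·(7) = 56
104·t² − 112·t + 17 = 0  ⇒  m = 56² − 104·17 = 1368
m = 1368 > 0,  v_rel·d = 56 > 0  ⇒  inside

inside=yes margin=1368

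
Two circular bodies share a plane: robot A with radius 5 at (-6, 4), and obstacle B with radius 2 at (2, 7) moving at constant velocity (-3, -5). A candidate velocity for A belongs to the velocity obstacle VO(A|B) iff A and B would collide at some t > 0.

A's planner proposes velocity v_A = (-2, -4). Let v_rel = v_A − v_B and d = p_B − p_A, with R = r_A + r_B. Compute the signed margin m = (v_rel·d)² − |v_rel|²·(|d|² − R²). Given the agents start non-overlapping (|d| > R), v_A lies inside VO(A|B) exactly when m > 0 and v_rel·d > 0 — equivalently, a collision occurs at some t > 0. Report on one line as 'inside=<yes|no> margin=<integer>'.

d = (8, 3),  |d|² = 73;  R = 5+2 = 7,  c = 73−7² = 24
v_rel = (1, 1),  |v_rel|² = 2;  v_rel·d = (1)·(8) + (1)·(3) = 11
2·t² − 22·t + 24 = 0  ⇒  m = 11² − 2·24 = 73
m = 73 > 0,  v_rel·d = 11 > 0  ⇒  inside

inside=yes margin=73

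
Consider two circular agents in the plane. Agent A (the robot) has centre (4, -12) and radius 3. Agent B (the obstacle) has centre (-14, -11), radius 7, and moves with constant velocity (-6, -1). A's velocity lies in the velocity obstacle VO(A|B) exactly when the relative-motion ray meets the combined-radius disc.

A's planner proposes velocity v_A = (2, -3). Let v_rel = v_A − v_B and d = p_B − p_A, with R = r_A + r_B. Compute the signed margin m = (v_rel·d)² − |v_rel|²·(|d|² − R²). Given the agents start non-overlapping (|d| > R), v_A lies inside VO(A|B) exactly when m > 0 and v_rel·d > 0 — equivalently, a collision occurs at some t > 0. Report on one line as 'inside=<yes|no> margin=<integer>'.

d = (-18, 1),  |d|² = 325;  R = 3+7 = 10,  c = 325−10² = 225
v_rel = (8, -2),  |v_rel|² = 68;  v_rel·d = (8)·(-18) + (-2)·(1) = -146
68·t² + 292·t + 225 = 0  ⇒  m = (-146)² − 68·225 = 6016
m = 6016 > 0,  v_rel·d = -146 < 0  ⇒  outside

inside=no margin=6016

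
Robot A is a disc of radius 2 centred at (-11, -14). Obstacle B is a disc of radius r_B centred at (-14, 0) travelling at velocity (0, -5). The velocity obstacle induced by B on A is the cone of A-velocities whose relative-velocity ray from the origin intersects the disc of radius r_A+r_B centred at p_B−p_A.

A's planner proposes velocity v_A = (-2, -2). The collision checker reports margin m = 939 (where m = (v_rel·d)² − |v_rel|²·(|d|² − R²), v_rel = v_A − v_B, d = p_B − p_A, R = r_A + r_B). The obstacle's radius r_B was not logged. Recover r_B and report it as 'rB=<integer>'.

m = 939
d = (-3, 14);  v_rel = (-2, 3),  |v_rel|² = 13
v_rel×d = (-2)·(14) − (3)·(-3) = -19
since m = R²·13 − (-19)²:  R² = (361 + 939) / 13 = 100
R = √100 = 10  ⇒  r_B = 10 − 2 = 8

rB=8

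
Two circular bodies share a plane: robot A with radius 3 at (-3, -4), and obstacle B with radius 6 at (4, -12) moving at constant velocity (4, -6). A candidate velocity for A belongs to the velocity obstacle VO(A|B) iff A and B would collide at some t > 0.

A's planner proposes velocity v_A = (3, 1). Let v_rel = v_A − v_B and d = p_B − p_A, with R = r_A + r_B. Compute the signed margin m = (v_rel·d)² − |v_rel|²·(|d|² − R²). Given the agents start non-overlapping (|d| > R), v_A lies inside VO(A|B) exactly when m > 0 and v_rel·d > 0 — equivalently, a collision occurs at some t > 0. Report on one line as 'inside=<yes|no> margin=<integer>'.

d = (7, -8),  |d|² = 113;  R = 3+6 = 9,  c = 113−9² = 32
v_rel = (-1, 7),  |v_rel|² = 50;  v_rel·d = (-1)·(7) + (7)·(-8) = -63
50·t² + 126·t + 32 = 0  ⇒  m = (-63)² − 50·32 = 2369
m = 2369 > 0,  v_rel·d = -63 < 0  ⇒  outside

inside=no margin=2369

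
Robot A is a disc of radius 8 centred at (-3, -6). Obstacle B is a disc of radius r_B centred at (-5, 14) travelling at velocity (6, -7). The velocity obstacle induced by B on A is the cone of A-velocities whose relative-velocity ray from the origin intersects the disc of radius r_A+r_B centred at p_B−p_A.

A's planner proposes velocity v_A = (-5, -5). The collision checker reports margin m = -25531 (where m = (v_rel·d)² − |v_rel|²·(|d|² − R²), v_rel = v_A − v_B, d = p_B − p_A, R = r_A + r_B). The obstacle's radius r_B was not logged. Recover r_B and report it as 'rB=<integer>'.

m = -25531
d = (-2, 20);  v_rel = (-11, 2),  |v_rel|² = 125
v_rel×d = (-11)·(20) − (2)·(-2) = -216
since m = R²·125 − (-216)²:  R² = (46656 + -25531) / 125 = 169
R = √169 = 13  ⇒  r_B = 13 − 8 = 5

rB=5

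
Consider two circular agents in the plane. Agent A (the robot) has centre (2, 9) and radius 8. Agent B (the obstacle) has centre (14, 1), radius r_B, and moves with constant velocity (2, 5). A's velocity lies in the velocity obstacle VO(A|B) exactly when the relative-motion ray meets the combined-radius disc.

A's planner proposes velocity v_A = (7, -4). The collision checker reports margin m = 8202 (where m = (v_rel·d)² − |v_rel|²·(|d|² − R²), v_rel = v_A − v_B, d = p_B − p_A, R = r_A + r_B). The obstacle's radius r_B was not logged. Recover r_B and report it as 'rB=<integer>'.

m = 8202
d = (12, -8);  v_rel = (5, -9),  |v_rel|² = 106
v_rel×d = (5)·(-8) − (-9)·(12) = 68
since m = R²·106 − 68²:  R² = (4624 + 8202) / 106 = 121
R = √121 = 11  ⇒  r_B = 11 − 8 = 3

rB=3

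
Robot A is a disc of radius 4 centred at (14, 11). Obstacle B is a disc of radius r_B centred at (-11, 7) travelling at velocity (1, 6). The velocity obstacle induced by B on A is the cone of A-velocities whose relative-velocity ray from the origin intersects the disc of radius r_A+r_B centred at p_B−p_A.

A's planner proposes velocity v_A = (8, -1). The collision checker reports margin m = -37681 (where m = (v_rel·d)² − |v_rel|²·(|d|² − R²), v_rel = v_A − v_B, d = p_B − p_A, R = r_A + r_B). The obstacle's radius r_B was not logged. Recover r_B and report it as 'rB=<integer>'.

m = -37681
d = (-25, -4);  v_rel = (7, -7),  |v_rel|² = 98
v_rel×d = (7)·(-4) − (-7)·(-25) = -203
since m = R²·98 − (-203)²:  R² = (41209 + -37681) / 98 = 36
R = √36 = 6  ⇒  r_B = 6 − 4 = 2

rB=2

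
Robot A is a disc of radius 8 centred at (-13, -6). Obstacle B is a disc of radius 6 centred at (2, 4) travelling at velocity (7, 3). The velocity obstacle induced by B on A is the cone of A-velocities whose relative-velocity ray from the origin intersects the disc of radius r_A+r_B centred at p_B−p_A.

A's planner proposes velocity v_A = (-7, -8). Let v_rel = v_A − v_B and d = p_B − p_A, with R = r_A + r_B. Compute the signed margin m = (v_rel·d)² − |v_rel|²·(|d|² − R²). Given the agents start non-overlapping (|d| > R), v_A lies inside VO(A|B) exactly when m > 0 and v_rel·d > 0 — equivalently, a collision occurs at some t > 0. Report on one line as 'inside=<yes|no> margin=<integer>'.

d = (15, 10),  |d|² = 325;  R = 8+6 = 14,  c = 325−14² = 129
v_rel = (-14, -11),  |v_rel|² = 317;  v_rel·d = (-14)·(15) + (-11)·(10) = -320
317·t² + 640·t + 129 = 0  ⇒  m = (-320)² − 317·129 = 61507
m = 61507 > 0,  v_rel·d = -320 < 0  ⇒  outside

inside=no margin=61507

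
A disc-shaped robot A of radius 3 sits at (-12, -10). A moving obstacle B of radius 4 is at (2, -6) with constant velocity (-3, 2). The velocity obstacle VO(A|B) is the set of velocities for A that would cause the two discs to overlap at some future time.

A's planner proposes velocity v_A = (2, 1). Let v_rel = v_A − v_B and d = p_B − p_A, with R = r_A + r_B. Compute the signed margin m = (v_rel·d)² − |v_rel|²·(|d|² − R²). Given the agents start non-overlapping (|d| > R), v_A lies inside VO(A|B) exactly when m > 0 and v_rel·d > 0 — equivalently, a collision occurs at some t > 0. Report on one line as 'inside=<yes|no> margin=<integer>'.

d = (14, 4),  |d|² = 212;  R = 3+4 = 7,  c = 212−7² = 163
v_rel = (5, -1),  |v_rel|² = 26;  v_rel·d = (5)·(14) + (-1)·(4) = 66
26·t² − 132·t + 163 = 0  ⇒  m = 66² − 26·163 = 118
m = 118 > 0,  v_rel·d = 66 > 0  ⇒  inside

inside=yes margin=118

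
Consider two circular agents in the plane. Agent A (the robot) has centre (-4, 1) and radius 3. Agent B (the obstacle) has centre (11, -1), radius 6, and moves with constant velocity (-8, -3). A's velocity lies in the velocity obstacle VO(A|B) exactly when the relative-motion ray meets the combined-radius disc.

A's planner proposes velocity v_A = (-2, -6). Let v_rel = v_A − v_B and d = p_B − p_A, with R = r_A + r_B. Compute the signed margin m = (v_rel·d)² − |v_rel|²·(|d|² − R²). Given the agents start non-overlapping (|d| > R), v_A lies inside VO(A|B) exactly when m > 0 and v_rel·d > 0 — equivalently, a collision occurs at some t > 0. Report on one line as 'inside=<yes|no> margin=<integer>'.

d = (15, -2),  |d|² = 229;  R = 3+6 = 9,  c = 229−9² = 148
v_rel = (6, -3),  |v_rel|² = 45;  v_rel·d = (6)·(15) + (-3)·(-2) = 96
45·t² − 192·t + 148 = 0  ⇒  m = 96² − 45·148 = 2556
m = 2556 > 0,  v_rel·d = 96 > 0  ⇒  inside

inside=yes margin=2556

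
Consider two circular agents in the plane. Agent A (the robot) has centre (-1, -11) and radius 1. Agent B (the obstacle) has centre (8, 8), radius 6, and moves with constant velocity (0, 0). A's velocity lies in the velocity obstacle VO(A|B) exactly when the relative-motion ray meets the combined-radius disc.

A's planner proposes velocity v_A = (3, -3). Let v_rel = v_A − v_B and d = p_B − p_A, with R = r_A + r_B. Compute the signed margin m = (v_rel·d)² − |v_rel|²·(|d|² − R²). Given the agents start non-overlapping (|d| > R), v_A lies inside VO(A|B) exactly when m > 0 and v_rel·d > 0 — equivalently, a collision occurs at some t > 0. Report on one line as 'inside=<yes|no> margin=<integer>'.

d = (9, 19),  |d|² = 442;  R = 1+6 = 7,  c = 442−7² = 393
v_rel = (3, -3),  |v_rel|² = 18;  v_rel·d = (3)·(9) + (-3)·(19) = -30
18·t² + 60·t + 393 = 0  ⇒  m = (-30)² − 18·393 = -6174
m = -6174 < 0,  v_rel·d = -30 < 0  ⇒  outside

inside=no margin=-6174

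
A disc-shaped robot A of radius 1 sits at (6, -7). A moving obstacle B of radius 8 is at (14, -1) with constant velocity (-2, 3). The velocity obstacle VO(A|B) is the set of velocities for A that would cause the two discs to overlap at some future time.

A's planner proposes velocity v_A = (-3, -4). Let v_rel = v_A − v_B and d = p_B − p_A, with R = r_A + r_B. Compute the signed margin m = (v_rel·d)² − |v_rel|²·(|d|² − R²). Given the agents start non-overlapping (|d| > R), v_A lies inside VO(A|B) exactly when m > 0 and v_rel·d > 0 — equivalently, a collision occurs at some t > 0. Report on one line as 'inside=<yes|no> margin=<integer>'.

d = (8, 6),  |d|² = 100;  R = 1+8 = 9,  c = 100−9² = 19
v_rel = (-1, -7),  |v_rel|² = 50;  v_rel·d = (-1)·(8) + (-7)·(6) = -50
50·t² + 100·t + 19 = 0  ⇒  m = (-50)² − 50·19 = 1550
m = 1550 > 0,  v_rel·d = -50 < 0  ⇒  outside

inside=no margin=1550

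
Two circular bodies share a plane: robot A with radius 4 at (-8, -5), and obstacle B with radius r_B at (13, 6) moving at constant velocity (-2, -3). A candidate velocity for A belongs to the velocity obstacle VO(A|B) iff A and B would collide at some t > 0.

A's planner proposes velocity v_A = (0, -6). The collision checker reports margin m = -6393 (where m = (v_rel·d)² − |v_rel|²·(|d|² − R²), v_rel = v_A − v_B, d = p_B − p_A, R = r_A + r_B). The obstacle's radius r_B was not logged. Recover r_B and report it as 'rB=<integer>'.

m = -6393
d = (21, 11);  v_rel = (2, -3),  |v_rel|² = 13
v_rel×d = (2)·(11) − (-3)·(21) = 85
since m = R²·13 − 85²:  R² = (7225 + -6393) / 13 = 64
R = √64 = 8  ⇒  r_B = 8 − 4 = 4

rB=4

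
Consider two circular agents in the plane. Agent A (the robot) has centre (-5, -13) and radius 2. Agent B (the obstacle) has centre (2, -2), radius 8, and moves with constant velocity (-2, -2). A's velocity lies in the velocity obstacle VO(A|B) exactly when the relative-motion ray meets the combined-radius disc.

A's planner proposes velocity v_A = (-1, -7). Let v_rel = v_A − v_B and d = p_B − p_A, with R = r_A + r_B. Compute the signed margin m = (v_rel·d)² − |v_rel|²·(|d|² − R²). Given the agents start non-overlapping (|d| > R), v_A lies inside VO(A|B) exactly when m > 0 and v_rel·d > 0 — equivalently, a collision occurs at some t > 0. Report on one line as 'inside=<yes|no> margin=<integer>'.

d = (7, 11),  |d|² = 170;  R = 2+8 = 10,  c = 170−10² = 70
v_rel = (1, -5),  |v_rel|² = 26;  v_rel·d = (1)·(7) + (-5)·(11) = -48
26·t² + 96·t + 70 = 0  ⇒  m = (-48)² − 26·70 = 484
m = 484 > 0,  v_rel·d = -48 < 0  ⇒  outside

inside=no margin=484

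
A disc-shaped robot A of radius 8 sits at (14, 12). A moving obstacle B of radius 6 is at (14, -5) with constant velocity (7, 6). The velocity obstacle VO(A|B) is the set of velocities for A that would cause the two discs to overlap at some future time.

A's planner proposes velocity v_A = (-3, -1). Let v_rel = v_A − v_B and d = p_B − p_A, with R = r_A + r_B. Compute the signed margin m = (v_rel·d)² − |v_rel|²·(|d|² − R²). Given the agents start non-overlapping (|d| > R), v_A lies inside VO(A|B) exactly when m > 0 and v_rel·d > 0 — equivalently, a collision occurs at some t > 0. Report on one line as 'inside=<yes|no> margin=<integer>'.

d = (0, -17),  |d|² = 289;  R = 8+6 = 14,  c = 289−14² = 93
v_rel = (-10, -7),  |v_rel|² = 149;  v_rel·d = (-10)·(0) + (-7)·(-17) = 119
149·t² − 238·t + 93 = 0  ⇒  m = 119² − 149·93 = 304
m = 304 > 0,  v_rel·d = 119 > 0  ⇒  inside

inside=yes margin=304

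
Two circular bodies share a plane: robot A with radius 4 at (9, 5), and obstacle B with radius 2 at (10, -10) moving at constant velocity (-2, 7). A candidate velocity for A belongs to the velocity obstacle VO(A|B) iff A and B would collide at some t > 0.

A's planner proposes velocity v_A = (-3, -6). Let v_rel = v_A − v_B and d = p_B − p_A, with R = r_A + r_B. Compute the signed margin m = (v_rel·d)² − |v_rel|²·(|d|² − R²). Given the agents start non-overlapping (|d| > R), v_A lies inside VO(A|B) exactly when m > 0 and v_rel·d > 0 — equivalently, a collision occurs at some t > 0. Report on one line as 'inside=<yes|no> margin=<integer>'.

d = (1, -15),  |d|² = 226;  R = 4+2 = 6,  c = 226−6² = 190
v_rel = (-1, -13),  |v_rel|² = 170;  v_rel·d = (-1)·(1) + (-13)·(-15) = 194
170·t² − 388·t + 190 = 0  ⇒  m = 194² − 170·190 = 5336
m = 5336 > 0,  v_rel·d = 194 > 0  ⇒  inside

inside=yes margin=5336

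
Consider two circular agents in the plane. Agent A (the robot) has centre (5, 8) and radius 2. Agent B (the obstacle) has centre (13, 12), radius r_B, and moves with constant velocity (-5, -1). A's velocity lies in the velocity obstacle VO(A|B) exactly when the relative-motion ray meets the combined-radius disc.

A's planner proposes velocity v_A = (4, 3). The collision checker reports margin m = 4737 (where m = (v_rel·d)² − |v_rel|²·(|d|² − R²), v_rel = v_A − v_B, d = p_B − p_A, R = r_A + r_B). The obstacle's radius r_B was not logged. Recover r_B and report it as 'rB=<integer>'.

m = 4737
d = (8, 4);  v_rel = (9, 4),  |v_rel|² = 97
v_rel×d = (9)·(4) − (4)·(8) = 4
since m = R²·97 − 4²:  R² = (16 + 4737) / 97 = 49
R = √49 = 7  ⇒  r_B = 7 − 2 = 5

rB=5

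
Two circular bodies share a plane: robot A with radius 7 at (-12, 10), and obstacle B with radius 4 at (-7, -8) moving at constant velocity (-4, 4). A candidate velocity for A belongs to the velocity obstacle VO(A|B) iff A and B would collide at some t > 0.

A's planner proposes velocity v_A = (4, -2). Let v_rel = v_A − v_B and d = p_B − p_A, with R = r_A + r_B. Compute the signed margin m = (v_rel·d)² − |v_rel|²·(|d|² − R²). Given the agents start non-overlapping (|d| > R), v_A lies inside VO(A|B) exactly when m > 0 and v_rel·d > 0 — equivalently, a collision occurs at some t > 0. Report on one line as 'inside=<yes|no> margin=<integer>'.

d = (5, -18),  |d|² = 349;  R = 7+4 = 11,  c = 349−11² = 228
v_rel = (8, -6),  |v_rel|² = 100;  v_rel·d = (8)·(5) + (-6)·(-18) = 148
100·t² − 296·t + 228 = 0  ⇒  m = 148² − 100·228 = -896
m = -896 < 0,  v_rel·d = 148 > 0  ⇒  outside

inside=no margin=-896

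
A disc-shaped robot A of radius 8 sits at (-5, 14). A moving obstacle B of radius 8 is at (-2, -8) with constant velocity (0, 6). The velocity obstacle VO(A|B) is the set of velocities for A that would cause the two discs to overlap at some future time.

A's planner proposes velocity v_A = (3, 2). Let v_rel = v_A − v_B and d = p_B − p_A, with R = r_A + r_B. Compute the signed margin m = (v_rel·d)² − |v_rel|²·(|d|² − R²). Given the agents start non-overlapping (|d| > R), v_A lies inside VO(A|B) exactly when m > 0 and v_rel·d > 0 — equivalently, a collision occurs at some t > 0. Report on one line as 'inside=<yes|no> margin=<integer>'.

d = (3, -22),  |d|² = 493;  R = 8+8 = 16,  c = 493−16² = 237
v_rel = (3, -4),  |v_rel|² = 25;  v_rel·d = (3)·(3) + (-4)·(-22) = 97
25·t² − 194·t + 237 = 0  ⇒  m = 97² − 25·237 = 3484
m = 3484 > 0,  v_rel·d = 97 > 0  ⇒  inside

inside=yes margin=3484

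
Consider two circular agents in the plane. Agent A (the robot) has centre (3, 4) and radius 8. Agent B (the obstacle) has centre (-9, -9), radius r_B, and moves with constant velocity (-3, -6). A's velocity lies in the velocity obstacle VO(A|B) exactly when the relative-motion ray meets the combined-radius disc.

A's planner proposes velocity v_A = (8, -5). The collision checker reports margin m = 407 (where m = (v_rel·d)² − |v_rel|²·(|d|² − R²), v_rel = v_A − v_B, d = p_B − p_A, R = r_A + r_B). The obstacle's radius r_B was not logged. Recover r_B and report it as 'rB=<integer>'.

m = 407
d = (-12, -13);  v_rel = (11, 1),  |v_rel|² = 122
v_rel×d = (11)·(-13) − (1)·(-12) = -131
since m = R²·122 − (-131)²:  R² = (17161 + 407) / 122 = 144
R = √144 = 12  ⇒  r_B = 12 − 8 = 4

rB=4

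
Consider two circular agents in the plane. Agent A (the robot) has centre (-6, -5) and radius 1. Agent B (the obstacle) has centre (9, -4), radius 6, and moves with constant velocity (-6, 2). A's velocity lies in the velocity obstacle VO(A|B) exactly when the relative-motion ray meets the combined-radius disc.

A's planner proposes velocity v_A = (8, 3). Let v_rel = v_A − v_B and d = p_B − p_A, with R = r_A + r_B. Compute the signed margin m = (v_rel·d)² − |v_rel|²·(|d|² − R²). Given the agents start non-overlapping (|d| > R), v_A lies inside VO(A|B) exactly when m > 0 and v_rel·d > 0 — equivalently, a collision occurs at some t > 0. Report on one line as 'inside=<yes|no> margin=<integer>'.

d = (15, 1),  |d|² = 226;  R = 1+6 = 7,  c = 226−7² = 177
v_rel = (14, 1),  |v_rel|² = 197;  v_rel·d = (14)·(15) + (1)·(1) = 211
197·t² − 422·t + 177 = 0  ⇒  m = 211² − 197·177 = 9652
m = 9652 > 0,  v_rel·d = 211 > 0  ⇒  inside

inside=yes margin=9652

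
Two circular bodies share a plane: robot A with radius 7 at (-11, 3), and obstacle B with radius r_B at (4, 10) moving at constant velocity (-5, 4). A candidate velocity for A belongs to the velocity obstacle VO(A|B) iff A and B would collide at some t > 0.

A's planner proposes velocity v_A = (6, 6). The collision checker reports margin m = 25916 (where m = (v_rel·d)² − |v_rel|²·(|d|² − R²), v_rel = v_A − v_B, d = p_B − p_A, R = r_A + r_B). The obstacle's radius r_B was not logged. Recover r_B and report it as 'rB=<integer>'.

m = 25916
d = (15, 7);  v_rel = (11, 2),  |v_rel|² = 125
v_rel×d = (11)·(7) − (2)·(15) = 47
since m = R²·125 − 47²:  R² = (2209 + 25916) / 125 = 225
R = √225 = 15  ⇒  r_B = 15 − 7 = 8

rB=8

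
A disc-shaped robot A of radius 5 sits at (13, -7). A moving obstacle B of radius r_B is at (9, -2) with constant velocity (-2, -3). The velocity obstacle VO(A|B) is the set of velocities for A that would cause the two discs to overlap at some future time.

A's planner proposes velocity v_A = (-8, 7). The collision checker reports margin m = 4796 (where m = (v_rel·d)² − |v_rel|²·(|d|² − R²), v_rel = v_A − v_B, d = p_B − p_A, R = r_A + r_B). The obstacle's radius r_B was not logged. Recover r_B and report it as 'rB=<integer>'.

m = 4796
d = (-4, 5);  v_rel = (-6, 10),  |v_rel|² = 136
v_rel×d = (-6)·(5) − (10)·(-4) = 10
since m = R²·136 − 10²:  R² = (100 + 4796) / 136 = 36
R = √36 = 6  ⇒  r_B = 6 − 5 = 1

rB=1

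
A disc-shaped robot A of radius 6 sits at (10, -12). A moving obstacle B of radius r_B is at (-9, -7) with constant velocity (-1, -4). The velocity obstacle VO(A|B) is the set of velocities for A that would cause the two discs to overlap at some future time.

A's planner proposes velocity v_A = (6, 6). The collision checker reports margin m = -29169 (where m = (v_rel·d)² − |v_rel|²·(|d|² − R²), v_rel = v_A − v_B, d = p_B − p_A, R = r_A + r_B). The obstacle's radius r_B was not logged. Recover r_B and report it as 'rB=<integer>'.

m = -29169
d = (-19, 5);  v_rel = (7, 10),  |v_rel|² = 149
v_rel×d = (7)·(5) − (10)·(-19) = 225
since m = R²·149 − 225²:  R² = (50625 + -29169) / 149 = 144
R = √144 = 12  ⇒  r_B = 12 − 6 = 6

rB=6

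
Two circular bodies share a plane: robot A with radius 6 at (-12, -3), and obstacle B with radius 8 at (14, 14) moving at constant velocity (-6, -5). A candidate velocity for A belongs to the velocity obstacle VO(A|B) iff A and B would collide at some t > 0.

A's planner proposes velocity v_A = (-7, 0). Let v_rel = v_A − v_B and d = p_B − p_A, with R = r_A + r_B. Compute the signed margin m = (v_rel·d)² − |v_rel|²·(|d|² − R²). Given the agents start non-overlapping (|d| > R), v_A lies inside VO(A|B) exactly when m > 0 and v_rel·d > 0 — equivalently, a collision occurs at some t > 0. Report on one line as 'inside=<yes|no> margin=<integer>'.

d = (26, 17),  |d|² = 965;  R = 6+8 = 14,  c = 965−14² = 769
v_rel = (-1, 5),  |v_rel|² = 26;  v_rel·d = (-1)·(26) + (5)·(17) = 59
26·t² − 118·t + 769 = 0  ⇒  m = 59² − 26·769 = -16513
m = -16513 < 0,  v_rel·d = 59 > 0  ⇒  outside

inside=no margin=-16513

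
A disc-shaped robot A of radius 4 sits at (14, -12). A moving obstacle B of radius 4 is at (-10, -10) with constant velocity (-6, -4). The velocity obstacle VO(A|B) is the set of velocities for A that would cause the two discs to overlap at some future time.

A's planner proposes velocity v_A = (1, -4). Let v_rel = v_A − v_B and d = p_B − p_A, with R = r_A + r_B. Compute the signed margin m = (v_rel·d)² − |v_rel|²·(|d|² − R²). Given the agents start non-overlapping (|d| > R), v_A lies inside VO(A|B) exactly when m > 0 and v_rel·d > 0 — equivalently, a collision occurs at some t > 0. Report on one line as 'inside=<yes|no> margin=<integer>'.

d = (-24, 2),  |d|² = 580;  R = 4+4 = 8,  c = 580−8² = 516
v_rel = (7, 0),  |v_rel|² = 49;  v_rel·d = (7)·(-24) + (0)·(2) = -168
49·t² + 336·t + 516 = 0  ⇒  m = (-168)² − 49·516 = 2940
m = 2940 > 0,  v_rel·d = -168 < 0  ⇒  outside

inside=no margin=2940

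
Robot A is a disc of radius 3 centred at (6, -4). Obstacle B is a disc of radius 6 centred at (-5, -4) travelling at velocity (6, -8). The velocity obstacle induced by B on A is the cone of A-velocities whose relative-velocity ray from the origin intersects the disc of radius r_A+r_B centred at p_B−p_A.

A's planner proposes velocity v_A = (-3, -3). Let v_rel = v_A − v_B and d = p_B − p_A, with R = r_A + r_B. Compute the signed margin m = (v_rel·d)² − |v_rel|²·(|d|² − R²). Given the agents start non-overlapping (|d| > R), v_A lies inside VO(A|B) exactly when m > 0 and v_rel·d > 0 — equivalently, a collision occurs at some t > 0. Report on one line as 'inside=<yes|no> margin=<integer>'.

d = (-11, 0),  |d|² = 121;  R = 3+6 = 9,  c = 121−9² = 40
v_rel = (-9, 5),  |v_rel|² = 106;  v_rel·d = (-9)·(-11) + (5)·(0) = 99
106·t² − 198·t + 40 = 0  ⇒  m = 99² − 106·40 = 5561
m = 5561 > 0,  v_rel·d = 99 > 0  ⇒  inside

inside=yes margin=5561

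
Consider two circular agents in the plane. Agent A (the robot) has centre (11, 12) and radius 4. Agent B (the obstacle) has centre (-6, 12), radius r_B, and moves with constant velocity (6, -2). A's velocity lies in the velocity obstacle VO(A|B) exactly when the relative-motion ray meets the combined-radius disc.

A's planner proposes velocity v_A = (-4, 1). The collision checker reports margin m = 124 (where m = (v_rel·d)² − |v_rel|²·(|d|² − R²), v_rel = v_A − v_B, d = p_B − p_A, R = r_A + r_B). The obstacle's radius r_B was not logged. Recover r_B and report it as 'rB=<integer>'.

m = 124
d = (-17, 0);  v_rel = (-10, 3),  |v_rel|² = 109
v_rel×d = (-10)·(0) − (3)·(-17) = 51
since m = R²·109 − 51²:  R² = (2601 + 124) / 109 = 25
R = √25 = 5  ⇒  r_B = 5 − 4 = 1

rB=1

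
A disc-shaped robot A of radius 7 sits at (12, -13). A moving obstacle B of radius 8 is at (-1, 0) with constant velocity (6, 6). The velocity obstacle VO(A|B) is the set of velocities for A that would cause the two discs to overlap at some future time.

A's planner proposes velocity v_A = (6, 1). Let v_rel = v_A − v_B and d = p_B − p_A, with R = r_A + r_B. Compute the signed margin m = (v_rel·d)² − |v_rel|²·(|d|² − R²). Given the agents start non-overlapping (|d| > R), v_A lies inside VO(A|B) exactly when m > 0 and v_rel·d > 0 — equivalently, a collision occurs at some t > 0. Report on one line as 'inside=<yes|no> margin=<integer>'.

d = (-13, 13),  |d|² = 338;  R = 7+8 = 15,  c = 338−15² = 113
v_rel = (0, -5),  |v_rel|² = 25;  v_rel·d = (0)·(-13) + (-5)·(13) = -65
25·t² + 130·t + 113 = 0  ⇒  m = (-65)² − 25·113 = 1400
m = 1400 > 0,  v_rel·d = -65 < 0  ⇒  outside

inside=no margin=1400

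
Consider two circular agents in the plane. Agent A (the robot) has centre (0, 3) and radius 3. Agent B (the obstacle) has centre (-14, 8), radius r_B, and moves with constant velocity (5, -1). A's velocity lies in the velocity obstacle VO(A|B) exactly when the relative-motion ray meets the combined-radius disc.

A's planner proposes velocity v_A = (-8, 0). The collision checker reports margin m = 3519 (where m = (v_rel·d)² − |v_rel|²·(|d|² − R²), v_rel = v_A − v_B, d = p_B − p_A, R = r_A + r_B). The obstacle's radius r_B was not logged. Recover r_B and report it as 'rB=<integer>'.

m = 3519
d = (-14, 5);  v_rel = (-13, 1),  |v_rel|² = 170
v_rel×d = (-13)·(5) − (1)·(-14) = -51
since m = R²·170 − (-51)²:  R² = (2601 + 3519) / 170 = 36
R = √36 = 6  ⇒  r_B = 6 − 3 = 3

rB=3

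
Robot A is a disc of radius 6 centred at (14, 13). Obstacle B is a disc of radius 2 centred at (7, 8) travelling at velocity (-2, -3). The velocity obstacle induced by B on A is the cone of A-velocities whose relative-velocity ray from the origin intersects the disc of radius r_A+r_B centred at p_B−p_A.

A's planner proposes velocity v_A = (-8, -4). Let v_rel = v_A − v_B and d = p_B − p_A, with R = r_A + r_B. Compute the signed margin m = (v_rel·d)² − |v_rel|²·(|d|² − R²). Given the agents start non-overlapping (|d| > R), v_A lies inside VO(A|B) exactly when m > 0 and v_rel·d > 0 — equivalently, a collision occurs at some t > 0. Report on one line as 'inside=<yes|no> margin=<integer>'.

d = (-7, -5),  |d|² = 74;  R = 6+2 = 8,  c = 74−8² = 10
v_rel = (-6, -1),  |v_rel|² = 37;  v_rel·d = (-6)·(-7) + (-1)·(-5) = 47
37·t² − 94·t + 10 = 0  ⇒  m = 47² − 37·10 = 1839
m = 1839 > 0,  v_rel·d = 47 > 0  ⇒  inside

inside=yes margin=1839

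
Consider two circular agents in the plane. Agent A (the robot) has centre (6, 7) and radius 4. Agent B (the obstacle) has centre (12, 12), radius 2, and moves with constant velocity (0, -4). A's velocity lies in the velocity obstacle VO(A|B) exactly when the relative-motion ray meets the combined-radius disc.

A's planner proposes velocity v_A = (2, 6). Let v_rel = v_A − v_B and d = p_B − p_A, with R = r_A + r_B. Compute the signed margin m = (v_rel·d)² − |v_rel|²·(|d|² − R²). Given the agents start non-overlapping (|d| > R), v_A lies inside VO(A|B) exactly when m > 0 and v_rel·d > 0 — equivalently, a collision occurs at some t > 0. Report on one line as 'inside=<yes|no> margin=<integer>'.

d = (6, 5),  |d|² = 61;  R = 4+2 = 6,  c = 61−6² = 25
v_rel = (2, 10),  |v_rel|² = 104;  v_rel·d = (2)·(6) + (10)·(5) = 62
104·t² − 124·t + 25 = 0  ⇒  m = 62² − 104·25 = 1244
m = 1244 > 0,  v_rel·d = 62 > 0  ⇒  inside

inside=yes margin=1244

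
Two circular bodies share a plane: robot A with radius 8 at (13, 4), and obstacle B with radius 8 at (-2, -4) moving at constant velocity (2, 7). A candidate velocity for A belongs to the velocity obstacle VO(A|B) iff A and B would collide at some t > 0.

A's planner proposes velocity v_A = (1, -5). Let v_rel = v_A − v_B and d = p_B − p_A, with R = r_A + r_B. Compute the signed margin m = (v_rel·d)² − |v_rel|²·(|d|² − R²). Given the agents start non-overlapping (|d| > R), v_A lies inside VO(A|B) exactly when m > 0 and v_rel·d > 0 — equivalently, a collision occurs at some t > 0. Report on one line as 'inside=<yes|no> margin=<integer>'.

d = (-15, -8),  |d|² = 289;  R = 8+8 = 16,  c = 289−16² = 33
v_rel = (-1, -12),  |v_rel|² = 145;  v_rel·d = (-1)·(-15) + (-12)·(-8) = 111
145·t² − 222·t + 33 = 0  ⇒  m = 111² − 145·33 = 7536
m = 7536 > 0,  v_rel·d = 111 > 0  ⇒  inside

inside=yes margin=7536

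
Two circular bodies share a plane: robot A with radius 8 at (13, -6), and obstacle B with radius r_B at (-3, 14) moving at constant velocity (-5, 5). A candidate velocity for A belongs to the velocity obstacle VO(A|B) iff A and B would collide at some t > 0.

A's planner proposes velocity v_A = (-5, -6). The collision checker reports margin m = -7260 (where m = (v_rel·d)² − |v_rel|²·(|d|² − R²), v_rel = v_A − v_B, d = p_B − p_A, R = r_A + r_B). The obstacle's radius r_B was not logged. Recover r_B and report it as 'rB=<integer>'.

m = -7260
d = (-16, 20);  v_rel = (0, -11),  |v_rel|² = 121
v_rel×d = (0)·(20) − (-11)·(-16) = -176
since m = R²·121 − (-176)²:  R² = (30976 + -7260) / 121 = 196
R = √196 = 14  ⇒  r_B = 14 − 8 = 6

rB=6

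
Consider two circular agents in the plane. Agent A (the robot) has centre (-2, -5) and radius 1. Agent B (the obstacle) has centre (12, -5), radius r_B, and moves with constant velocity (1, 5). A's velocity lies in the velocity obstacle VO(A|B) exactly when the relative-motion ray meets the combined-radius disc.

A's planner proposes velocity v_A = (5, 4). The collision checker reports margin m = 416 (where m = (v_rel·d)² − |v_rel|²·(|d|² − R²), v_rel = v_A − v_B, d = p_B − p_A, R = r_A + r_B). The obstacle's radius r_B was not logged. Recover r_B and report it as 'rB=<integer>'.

m = 416
d = (14, 0);  v_rel = (4, -1),  |v_rel|² = 17
v_rel×d = (4)·(0) − (-1)·(14) = 14
since m = R²·17 − 14²:  R² = (196 + 416) / 17 = 36
R = √36 = 6  ⇒  r_B = 6 − 1 = 5

rB=5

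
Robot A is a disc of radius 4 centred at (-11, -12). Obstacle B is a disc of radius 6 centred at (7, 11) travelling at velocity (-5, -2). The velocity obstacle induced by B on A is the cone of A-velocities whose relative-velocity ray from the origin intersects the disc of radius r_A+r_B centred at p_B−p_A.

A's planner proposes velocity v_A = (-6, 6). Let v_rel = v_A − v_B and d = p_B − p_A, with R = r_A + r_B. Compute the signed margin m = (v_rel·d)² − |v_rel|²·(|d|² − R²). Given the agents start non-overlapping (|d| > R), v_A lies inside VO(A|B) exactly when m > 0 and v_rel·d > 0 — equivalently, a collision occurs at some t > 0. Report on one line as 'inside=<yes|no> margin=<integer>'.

d = (18, 23),  |d|² = 853;  R = 4+6 = 10,  c = 853−10² = 753
v_rel = (-1, 8),  |v_rel|² = 65;  v_rel·d = (-1)·(18) + (8)·(23) = 166
65·t² − 332·t + 753 = 0  ⇒  m = 166² − 65·753 = -21389
m = -21389 < 0,  v_rel·d = 166 > 0  ⇒  outside

inside=no margin=-21389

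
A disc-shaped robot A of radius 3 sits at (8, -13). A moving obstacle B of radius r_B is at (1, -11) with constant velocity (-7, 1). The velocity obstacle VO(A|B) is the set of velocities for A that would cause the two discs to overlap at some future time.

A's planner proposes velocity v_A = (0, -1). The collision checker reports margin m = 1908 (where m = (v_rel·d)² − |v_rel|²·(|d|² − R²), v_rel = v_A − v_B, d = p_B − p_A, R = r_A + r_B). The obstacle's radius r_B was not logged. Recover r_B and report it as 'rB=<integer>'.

m = 1908
d = (-7, 2);  v_rel = (7, -2),  |v_rel|² = 53
v_rel×d = (7)·(2) − (-2)·(-7) = 0
since m = R²·53 − 0²:  R² = (0 + 1908) / 53 = 36
R = √36 = 6  ⇒  r_B = 6 − 3 = 3

rB=3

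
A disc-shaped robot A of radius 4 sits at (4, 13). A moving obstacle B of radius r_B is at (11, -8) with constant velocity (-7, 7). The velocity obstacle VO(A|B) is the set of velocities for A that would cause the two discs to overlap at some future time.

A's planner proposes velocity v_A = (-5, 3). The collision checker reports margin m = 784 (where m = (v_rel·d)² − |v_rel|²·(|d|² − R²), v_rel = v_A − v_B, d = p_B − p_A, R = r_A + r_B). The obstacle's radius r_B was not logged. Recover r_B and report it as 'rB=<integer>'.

m = 784
d = (7, -21);  v_rel = (2, -4),  |v_rel|² = 20
v_rel×d = (2)·(-21) − (-4)·(7) = -14
since m = R²·20 − (-14)²:  R² = (196 + 784) / 20 = 49
R = √49 = 7  ⇒  r_B = 7 − 4 = 3

rB=3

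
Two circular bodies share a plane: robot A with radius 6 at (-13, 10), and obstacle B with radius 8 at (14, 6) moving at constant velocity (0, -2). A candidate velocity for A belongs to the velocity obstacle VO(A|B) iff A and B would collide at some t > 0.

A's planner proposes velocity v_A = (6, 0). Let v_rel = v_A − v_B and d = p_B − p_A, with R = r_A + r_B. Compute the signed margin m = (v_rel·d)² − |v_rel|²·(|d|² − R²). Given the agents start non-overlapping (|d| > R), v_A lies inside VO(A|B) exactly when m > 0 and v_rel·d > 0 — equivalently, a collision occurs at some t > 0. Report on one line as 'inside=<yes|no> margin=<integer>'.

d = (27, -4),  |d|² = 745;  R = 6+8 = 14,  c = 745−14² = 549
v_rel = (6, 2),  |v_rel|² = 40;  v_rel·d = (6)·(27) + (2)·(-4) = 154
40·t² − 308·t + 549 = 0  ⇒  m = 154² − 40·549 = 1756
m = 1756 > 0,  v_rel·d = 154 > 0  ⇒  inside

inside=yes margin=1756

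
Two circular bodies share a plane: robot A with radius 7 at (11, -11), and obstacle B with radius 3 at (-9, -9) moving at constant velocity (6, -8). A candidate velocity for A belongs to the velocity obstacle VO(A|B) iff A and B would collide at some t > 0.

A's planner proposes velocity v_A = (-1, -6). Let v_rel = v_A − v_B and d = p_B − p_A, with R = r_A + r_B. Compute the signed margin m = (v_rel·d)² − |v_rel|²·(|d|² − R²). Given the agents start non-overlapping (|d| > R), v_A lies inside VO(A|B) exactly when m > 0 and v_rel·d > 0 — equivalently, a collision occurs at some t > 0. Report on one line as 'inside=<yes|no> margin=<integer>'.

d = (-20, 2),  |d|² = 404;  R = 7+3 = 10,  c = 404−10² = 304
v_rel = (-7, 2),  |v_rel|² = 53;  v_rel·d = (-7)·(-20) + (2)·(2) = 144
53·t² − 288·t + 304 = 0  ⇒  m = 144² − 53·304 = 4624
m = 4624 > 0,  v_rel·d = 144 > 0  ⇒  inside

inside=yes margin=4624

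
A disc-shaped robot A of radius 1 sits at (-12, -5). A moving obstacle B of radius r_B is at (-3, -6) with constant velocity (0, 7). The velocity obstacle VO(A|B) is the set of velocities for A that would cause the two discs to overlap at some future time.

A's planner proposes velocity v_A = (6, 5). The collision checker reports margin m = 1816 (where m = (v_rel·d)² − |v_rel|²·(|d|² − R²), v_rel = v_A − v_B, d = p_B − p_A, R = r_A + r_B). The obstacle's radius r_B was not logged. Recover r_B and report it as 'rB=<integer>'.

m = 1816
d = (9, -1);  v_rel = (6, -2),  |v_rel|² = 40
v_rel×d = (6)·(-1) − (-2)·(9) = 12
since m = R²·40 − 12²:  R² = (144 + 1816) / 40 = 49
R = √49 = 7  ⇒  r_B = 7 − 1 = 6

rB=6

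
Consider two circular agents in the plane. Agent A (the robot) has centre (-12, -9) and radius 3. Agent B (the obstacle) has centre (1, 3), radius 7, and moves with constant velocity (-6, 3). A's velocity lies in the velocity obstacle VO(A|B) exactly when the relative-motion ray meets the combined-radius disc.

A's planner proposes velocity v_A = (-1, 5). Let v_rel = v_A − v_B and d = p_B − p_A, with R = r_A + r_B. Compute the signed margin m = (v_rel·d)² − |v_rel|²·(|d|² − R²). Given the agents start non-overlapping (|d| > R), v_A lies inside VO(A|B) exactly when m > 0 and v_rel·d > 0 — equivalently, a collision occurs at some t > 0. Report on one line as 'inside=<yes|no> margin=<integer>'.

d = (13, 12),  |d|² = 313;  R = 3+7 = 10,  c = 313−10² = 213
v_rel = (5, 2),  |v_rel|² = 29;  v_rel·d = (5)·(13) + (2)·(12) = 89
29·t² − 178·t + 213 = 0  ⇒  m = 89² − 29·213 = 1744
m = 1744 > 0,  v_rel·d = 89 > 0  ⇒  inside

inside=yes margin=1744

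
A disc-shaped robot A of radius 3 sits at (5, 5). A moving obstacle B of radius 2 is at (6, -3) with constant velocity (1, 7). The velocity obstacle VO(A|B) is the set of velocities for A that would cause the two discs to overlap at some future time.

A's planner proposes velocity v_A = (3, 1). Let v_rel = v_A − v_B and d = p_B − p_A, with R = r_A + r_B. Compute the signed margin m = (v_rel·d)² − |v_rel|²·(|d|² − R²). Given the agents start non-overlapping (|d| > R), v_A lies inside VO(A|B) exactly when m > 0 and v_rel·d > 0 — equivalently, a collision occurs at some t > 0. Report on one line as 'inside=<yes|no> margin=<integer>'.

d = (1, -8),  |d|² = 65;  R = 3+2 = 5,  c = 65−5² = 40
v_rel = (2, -6),  |v_rel|² = 40;  v_rel·d = (2)·(1) + (-6)·(-8) = 50
40·t² − 100·t + 40 = 0  ⇒  m = 50² − 40·40 = 900
m = 900 > 0,  v_rel·d = 50 > 0  ⇒  inside

inside=yes margin=900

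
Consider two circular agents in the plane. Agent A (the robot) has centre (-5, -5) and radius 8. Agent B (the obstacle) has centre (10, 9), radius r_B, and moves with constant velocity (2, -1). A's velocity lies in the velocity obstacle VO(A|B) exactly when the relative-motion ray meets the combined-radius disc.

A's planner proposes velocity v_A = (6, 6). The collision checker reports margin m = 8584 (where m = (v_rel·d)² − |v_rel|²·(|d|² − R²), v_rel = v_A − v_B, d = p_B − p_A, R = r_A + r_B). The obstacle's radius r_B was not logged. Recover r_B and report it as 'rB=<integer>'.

m = 8584
d = (15, 14);  v_rel = (4, 7),  |v_rel|² = 65
v_rel×d = (4)·(14) − (7)·(15) = -49
since m = R²·65 − (-49)²:  R² = (2401 + 8584) / 65 = 169
R = √169 = 13  ⇒  r_B = 13 − 8 = 5

rB=5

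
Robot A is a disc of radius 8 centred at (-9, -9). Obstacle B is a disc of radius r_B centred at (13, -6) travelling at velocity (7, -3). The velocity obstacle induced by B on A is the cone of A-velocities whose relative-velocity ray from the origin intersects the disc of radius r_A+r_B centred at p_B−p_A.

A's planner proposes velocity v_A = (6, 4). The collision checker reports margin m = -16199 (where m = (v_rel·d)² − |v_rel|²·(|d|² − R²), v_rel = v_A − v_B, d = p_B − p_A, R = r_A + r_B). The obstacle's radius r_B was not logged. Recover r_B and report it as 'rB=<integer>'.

m = -16199
d = (22, 3);  v_rel = (-1, 7),  |v_rel|² = 50
v_rel×d = (-1)·(3) − (7)·(22) = -157
since m = R²·50 − (-157)²:  R² = (24649 + -16199) / 50 = 169
R = √169 = 13  ⇒  r_B = 13 − 8 = 5

rB=5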